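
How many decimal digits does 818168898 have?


818168898 has 9 digits in base 10
floor(log10(818168898)) + 1 = floor(8.9128) + 1 = 9

9 digits (base 10)


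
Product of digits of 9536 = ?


9 × 5 × 3 × 6 = 810


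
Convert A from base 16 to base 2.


A (base 16) = 10 (decimal)
10 (decimal) = 1010 (base 2)


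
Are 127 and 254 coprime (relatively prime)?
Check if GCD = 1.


Euclidean algorithm:
254 = 2 * 127 + 0
GCD(127, 254) = 127

No, not coprime (GCD = 127)


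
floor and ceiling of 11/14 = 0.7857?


11/14 = 0.7857
floor = 0
ceil = 1

floor = 0, ceil = 1


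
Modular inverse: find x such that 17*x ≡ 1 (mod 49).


Use the extended Euclidean algorithm on (49, 17); each row r = 49*s + 17*t:
r=49, s=1, t=0
r=17, s=0, t=1
q=2: r=15, s=1, t=-2   [49*(1) + 17*(-2) = 15]
q=1: r=2, s=-1, t=3   [49*(-1) + 17*(3) = 2]
q=7: r=1, s=8, t=-23   [49*(8) + 17*(-23) = 1]
q=2: r=0, s=-17, t=49   [49*(-17) + 17*(49) = 0]
GCD = 1 with t = -23, so 17*(-23) ≡ 1 (mod 49)
Inverse = -23 mod 49 = 26
Check: 17 * 26 = 442 ≡ 1 (mod 49)

17^(-1) ≡ 26 (mod 49)


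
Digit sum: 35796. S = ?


3 + 5 + 7 + 9 + 6 = 30


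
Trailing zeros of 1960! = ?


floor(1960/5) = 392
floor(1960/25) = 78
floor(1960/125) = 15
floor(1960/625) = 3
Total = 488

488 trailing zeros


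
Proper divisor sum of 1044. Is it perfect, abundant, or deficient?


Proper divisors: 1, 2, 3, 4, 6, 9, 12, 18, 29, 36, 58, 87, 116, 174, 261, 348, 522
Sum = 1 + 2 + 3 + 4 + 6 + 9 + 12 + 18 + 29 + 36 + 58 + 87 + 116 + 174 + 261 + 348 + 522 = 1686
1686 > 1044 → abundant

s(1044) = 1686 (abundant)


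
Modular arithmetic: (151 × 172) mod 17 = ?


151 × 172 = 25972
25972 mod 17 = 13


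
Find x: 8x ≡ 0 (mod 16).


GCD(8, 16) = 8 divides 0
Divide: 1x ≡ 0 (mod 2)
x ≡ 0 (mod 2)


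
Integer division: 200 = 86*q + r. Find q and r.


200 = 86 * 2 + 28
Check: 172 + 28 = 200

q = 2, r = 28


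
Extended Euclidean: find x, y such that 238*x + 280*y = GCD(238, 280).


Tabular extended Euclidean (each row: r = 238*s + 280*t):
r=238, s=1, t=0
r=280, s=0, t=1
q=0: r=238, s=1, t=0   [238*(1) + 280*(0) = 238]
q=1: r=42, s=-1, t=1   [238*(-1) + 280*(1) = 42]
q=5: r=28, s=6, t=-5   [238*(6) + 280*(-5) = 28]
q=1: r=14, s=-7, t=6   [238*(-7) + 280*(6) = 14]
q=2: r=0, s=20, t=-17   [238*(20) + 280*(-17) = 0]
GCD = 14; from the row with r=14: x=-7, y=6
Check: 238*(-7) + 280*(6) = -1666 + 1680 = 14

GCD = 14, x = -7, y = 6


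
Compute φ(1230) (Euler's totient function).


1230 = 2 × 3 × 5 × 41
Prime factors: 2, 3, 5, 41
φ(1230) = 1230 × (1-1/2) × (1-1/3) × (1-1/5) × (1-1/41)
= 1230 × 1/2 × 2/3 × 4/5 × 40/41 = 320

φ(1230) = 320


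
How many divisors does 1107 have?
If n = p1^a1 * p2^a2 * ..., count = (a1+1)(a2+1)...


1107 = 3^3 × 41^1
d(1107) = (3+1) × (1+1) = 8

8 divisors


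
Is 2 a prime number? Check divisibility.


Check divisors up to sqrt(2) = 1.4142
No divisors found.
2 is prime.

Yes, 2 is prime


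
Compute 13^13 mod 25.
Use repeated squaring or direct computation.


13^1 mod 25 = 13
13^2 mod 25 = 19
13^3 mod 25 = 22
13^4 mod 25 = 11
13^5 mod 25 = 18
13^6 mod 25 = 9
13^7 mod 25 = 17
13^8 mod 25 = 21
13^9 mod 25 = 23
13^10 mod 25 = 24
13^11 mod 25 = 12
13^12 mod 25 = 6
13^13 mod 25 = 3


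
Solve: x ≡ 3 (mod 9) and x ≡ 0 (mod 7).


M = 9*7 = 63
M1 = M/9 = 7, M2 = M/7 = 9
M1^(-1) mod 9 = 4, M2^(-1) mod 7 = 4
x = 3*7*4 + 0*9*4 = 84
84 mod 63 = 21
Check: 21 mod 9 = 3 ✓, 21 mod 7 = 0 ✓

x ≡ 21 (mod 63)


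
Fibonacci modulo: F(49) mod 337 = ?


F(k) mod 337 for k=1..49:
1, 1, 2, 3, 5, 8, 13, 21, 34, 55, 89, 144, 233, 40, 273, 313, 249, 225, 137, 25, 162, 187, 12, 199, 211, 73, 284, 20, 304, 324, 291, 278, 232, 173, 68, 241, 309, 213, 185, 61, 246, 307, 216, 186, 65, 251, 316, 230, 209
F(49) mod 337 = 209


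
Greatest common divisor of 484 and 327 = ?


484 = 1 * 327 + 157
327 = 2 * 157 + 13
157 = 12 * 13 + 1
13 = 13 * 1 + 0
GCD = 1


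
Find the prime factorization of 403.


403 / 13 = 31
31 / 31 = 1
403 = 13 × 31


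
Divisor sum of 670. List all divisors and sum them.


Divisors of 670: 1, 2, 5, 10, 67, 134, 335, 670
Sum = 1 + 2 + 5 + 10 + 67 + 134 + 335 + 670 = 1224

σ(670) = 1224


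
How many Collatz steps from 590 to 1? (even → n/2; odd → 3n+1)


590 → 295 → 886 → 443 → 1330 → 665 → 1996 → 998 → 499 → 1498 → 749 → 2248 → 1124 → 562 → 281 → 844 → 422 → 211 → 634 → 317 → 952 → 476 → 238 → 119 → 358 → 179 → 538 → 269 → 808 → 404 → 202 → 101 → 304 → 152 → 76 → 38 → 19 → 58 → 29 → 88 → 44 → 22 → 11 → 34 → 17 → 52 → 26 → 13 → 40 → 20 → 10 → 5 → 16 → 8 → 4 → 2 → 1
Total steps = 56

56 steps


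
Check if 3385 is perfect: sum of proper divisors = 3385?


Proper divisors of 3385: 1, 5, 677
Sum = 1 + 5 + 677 = 683

No, 3385 is not perfect (683 ≠ 3385)


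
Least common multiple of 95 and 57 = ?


GCD(95, 57) = 19
LCM = 95*57/19 = 5415/19 = 285

LCM = 285


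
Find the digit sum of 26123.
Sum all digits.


2 + 6 + 1 + 2 + 3 = 14


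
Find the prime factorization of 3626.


3626 / 2 = 1813
1813 / 7 = 259
259 / 7 = 37
37 / 37 = 1
3626 = 2 × 7^2 × 37


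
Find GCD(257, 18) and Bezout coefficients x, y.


Tabular extended Euclidean (each row: r = 257*s + 18*t):
r=257, s=1, t=0
r=18, s=0, t=1
q=14: r=5, s=1, t=-14   [257*(1) + 18*(-14) = 5]
q=3: r=3, s=-3, t=43   [257*(-3) + 18*(43) = 3]
q=1: r=2, s=4, t=-57   [257*(4) + 18*(-57) = 2]
q=1: r=1, s=-7, t=100   [257*(-7) + 18*(100) = 1]
q=2: r=0, s=18, t=-257   [257*(18) + 18*(-257) = 0]
GCD = 1; from the row with r=1: x=-7, y=100
Check: 257*(-7) + 18*(100) = -1799 + 1800 = 1

GCD = 1, x = -7, y = 100


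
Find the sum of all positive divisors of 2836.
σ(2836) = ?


Divisors of 2836: 1, 2, 4, 709, 1418, 2836
Sum = 1 + 2 + 4 + 709 + 1418 + 2836 = 4970

σ(2836) = 4970


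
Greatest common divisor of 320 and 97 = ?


320 = 3 * 97 + 29
97 = 3 * 29 + 10
29 = 2 * 10 + 9
10 = 1 * 9 + 1
9 = 9 * 1 + 0
GCD = 1


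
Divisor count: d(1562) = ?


1562 = 2^1 × 11^1 × 71^1
d(1562) = (1+1) × (1+1) × (1+1) = 8

8 divisors


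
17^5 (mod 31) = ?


17^1 mod 31 = 17
17^2 mod 31 = 10
17^3 mod 31 = 15
17^4 mod 31 = 7
17^5 mod 31 = 26


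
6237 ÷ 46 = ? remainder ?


6237 = 46 * 135 + 27
Check: 6210 + 27 = 6237

q = 135, r = 27


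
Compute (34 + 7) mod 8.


34 + 7 = 41
41 mod 8 = 1


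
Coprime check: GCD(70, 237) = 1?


Euclidean algorithm:
237 = 3 * 70 + 27
70 = 2 * 27 + 16
27 = 1 * 16 + 11
16 = 1 * 11 + 5
11 = 2 * 5 + 1
5 = 5 * 1 + 0
GCD(70, 237) = 1

Yes, coprime (GCD = 1)


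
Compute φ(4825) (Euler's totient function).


4825 = 5^2 × 193
Prime factors: 5, 193
φ(4825) = 4825 × (1-1/5) × (1-1/193)
= 4825 × 4/5 × 192/193 = 3840

φ(4825) = 3840


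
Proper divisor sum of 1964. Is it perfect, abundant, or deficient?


Proper divisors: 1, 2, 4, 491, 982
Sum = 1 + 2 + 4 + 491 + 982 = 1480
1480 < 1964 → deficient

s(1964) = 1480 (deficient)


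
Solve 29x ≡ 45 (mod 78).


GCD(29, 78) = 1, unique solution
a^(-1) mod 78 = 35
x = 35 * 45 mod 78 = 15

x ≡ 15 (mod 78)


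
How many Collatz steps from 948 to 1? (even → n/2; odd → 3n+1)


948 → 474 → 237 → 712 → 356 → 178 → 89 → 268 → 134 → 67 → 202 → 101 → 304 → 152 → 76 → 38 → 19 → 58 → 29 → 88 → 44 → 22 → 11 → 34 → 17 → 52 → 26 → 13 → 40 → 20 → 10 → 5 → 16 → 8 → 4 → 2 → 1
Total steps = 36

36 steps


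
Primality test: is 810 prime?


810 / 2 = 405 (exact division)
810 is NOT prime.

No, 810 is not prime


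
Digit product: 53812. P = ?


5 × 3 × 8 × 1 × 2 = 240


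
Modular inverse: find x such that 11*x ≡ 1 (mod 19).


Use the extended Euclidean algorithm on (19, 11); each row r = 19*s + 11*t:
r=19, s=1, t=0
r=11, s=0, t=1
q=1: r=8, s=1, t=-1   [19*(1) + 11*(-1) = 8]
q=1: r=3, s=-1, t=2   [19*(-1) + 11*(2) = 3]
q=2: r=2, s=3, t=-5   [19*(3) + 11*(-5) = 2]
q=1: r=1, s=-4, t=7   [19*(-4) + 11*(7) = 1]
q=2: r=0, s=11, t=-19   [19*(11) + 11*(-19) = 0]
GCD = 1 with t = 7, so 11*(7) ≡ 1 (mod 19)
Inverse = 7 mod 19 = 7
Check: 11 * 7 = 77 ≡ 1 (mod 19)

11^(-1) ≡ 7 (mod 19)


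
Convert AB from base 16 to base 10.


AB (base 16) = 171 (decimal)
171 (decimal) = 171 (base 10)


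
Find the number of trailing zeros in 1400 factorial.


floor(1400/5) = 280
floor(1400/25) = 56
floor(1400/125) = 11
floor(1400/625) = 2
Total = 349

349 trailing zeros


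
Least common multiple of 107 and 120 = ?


GCD(107, 120) = 1
LCM = 107*120/1 = 12840/1 = 12840

LCM = 12840


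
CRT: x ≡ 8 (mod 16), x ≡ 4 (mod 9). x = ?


M = 16*9 = 144
M1 = M/16 = 9, M2 = M/9 = 16
M1^(-1) mod 16 = 9, M2^(-1) mod 9 = 4
x = 8*9*9 + 4*16*4 = 904
904 mod 144 = 40
Check: 40 mod 16 = 8 ✓, 40 mod 9 = 4 ✓

x ≡ 40 (mod 144)


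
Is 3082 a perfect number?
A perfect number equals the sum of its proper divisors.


Proper divisors of 3082: 1, 2, 23, 46, 67, 134, 1541
Sum = 1 + 2 + 23 + 46 + 67 + 134 + 1541 = 1814

No, 3082 is not perfect (1814 ≠ 3082)


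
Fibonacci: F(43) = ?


Sequence: 1, 1, 2, 3, 5, 8, 13, 21, 34, 55, 89, 144, 233, 377, 610, 987, 1597, 2584, 4181, 6765, 10946, 17711, 28657, 46368, 75025, 121393, 196418, 317811, 514229, 832040, 1346269, 2178309, 3524578, 5702887, 9227465, 14930352, 24157817, 39088169, 63245986, 102334155, 165580141, 267914296, 433494437
F(43) = 433494437


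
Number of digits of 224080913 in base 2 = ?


224080913 in base 2 = 1101010110110011010000010001
Number of digits = 28

28 digits (base 2)


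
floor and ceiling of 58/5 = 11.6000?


58/5 = 11.6000
floor = 11
ceil = 12

floor = 11, ceil = 12


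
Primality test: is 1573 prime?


1573 / 11 = 143 (exact division)
1573 is NOT prime.

No, 1573 is not prime


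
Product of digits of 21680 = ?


2 × 1 × 6 × 8 × 0 = 0


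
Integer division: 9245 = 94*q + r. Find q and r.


9245 = 94 * 98 + 33
Check: 9212 + 33 = 9245

q = 98, r = 33


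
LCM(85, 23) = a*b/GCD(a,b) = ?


GCD(85, 23) = 1
LCM = 85*23/1 = 1955/1 = 1955

LCM = 1955


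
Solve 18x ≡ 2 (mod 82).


GCD(18, 82) = 2 divides 2
Divide: 9x ≡ 1 (mod 41)
x ≡ 32 (mod 41)


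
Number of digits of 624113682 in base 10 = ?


624113682 has 9 digits in base 10
floor(log10(624113682)) + 1 = floor(8.7953) + 1 = 9

9 digits (base 10)


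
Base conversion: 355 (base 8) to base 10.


355 (base 8) = 237 (decimal)
237 (decimal) = 237 (base 10)


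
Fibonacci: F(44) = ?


Sequence: 1, 1, 2, 3, 5, 8, 13, 21, 34, 55, 89, 144, 233, 377, 610, 987, 1597, 2584, 4181, 6765, 10946, 17711, 28657, 46368, 75025, 121393, 196418, 317811, 514229, 832040, 1346269, 2178309, 3524578, 5702887, 9227465, 14930352, 24157817, 39088169, 63245986, 102334155, 165580141, 267914296, 433494437, 701408733
F(44) = 701408733


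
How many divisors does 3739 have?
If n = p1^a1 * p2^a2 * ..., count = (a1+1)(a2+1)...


3739 = 3739^1
d(3739) = (1+1) = 2

2 divisors


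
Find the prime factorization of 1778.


1778 / 2 = 889
889 / 7 = 127
127 / 127 = 1
1778 = 2 × 7 × 127


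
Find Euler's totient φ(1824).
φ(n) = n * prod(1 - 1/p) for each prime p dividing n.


1824 = 2^5 × 3 × 19
Prime factors: 2, 3, 19
φ(1824) = 1824 × (1-1/2) × (1-1/3) × (1-1/19)
= 1824 × 1/2 × 2/3 × 18/19 = 576

φ(1824) = 576


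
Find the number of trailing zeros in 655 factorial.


floor(655/5) = 131
floor(655/25) = 26
floor(655/125) = 5
floor(655/625) = 1
Total = 163

163 trailing zeros


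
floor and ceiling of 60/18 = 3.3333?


60/18 = 3.3333
floor = 3
ceil = 4

floor = 3, ceil = 4


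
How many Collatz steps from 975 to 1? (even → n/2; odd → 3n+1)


975 → 2926 → 1463 → 4390 → 2195 → 6586 → 3293 → 9880 → 4940 → 2470 → 1235 → 3706 → 1853 → 5560 → 2780 → 1390 → 695 → 2086 → 1043 → 3130 → 1565 → 4696 → 2348 → 1174 → 587 → 1762 → 881 → 2644 → 1322 → 661 → 1984 → 992 → 496 → 248 → 124 → 62 → 31 → 94 → 47 → 142 → 71 → 214 → 107 → 322 → 161 → 484 → 242 → 121 → 364 → 182 → 91 → 274 → 137 → 412 → 206 → 103 → 310 → 155 → 466 → 233 → 700 → 350 → 175 → 526 → 263 → 790 → 395 → 1186 → 593 → 1780 → 890 → 445 → 1336 → 668 → 334 → 167 → 502 → 251 → 754 → 377 → 1132 → 566 → 283 → 850 → 425 → 1276 → 638 → 319 → 958 → 479 → 1438 → 719 → 2158 → 1079 → 3238 → 1619 → 4858 → 2429 → 7288 → 3644 → 1822 → 911 → 2734 → 1367 → 4102 → 2051 → 6154 → 3077 → 9232 → 4616 → 2308 → 1154 → 577 → 1732 → 866 → 433 → 1300 → 650 → 325 → 976 → 488 → 244 → 122 → 61 → 184 → 92 → 46 → 23 → 70 → 35 → 106 → 53 → 160 → 80 → 40 → 20 → 10 → 5 → 16 → 8 → 4 → 2 → 1
Total steps = 142

142 steps


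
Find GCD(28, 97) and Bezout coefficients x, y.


Tabular extended Euclidean (each row: r = 28*s + 97*t):
r=28, s=1, t=0
r=97, s=0, t=1
q=0: r=28, s=1, t=0   [28*(1) + 97*(0) = 28]
q=3: r=13, s=-3, t=1   [28*(-3) + 97*(1) = 13]
q=2: r=2, s=7, t=-2   [28*(7) + 97*(-2) = 2]
q=6: r=1, s=-45, t=13   [28*(-45) + 97*(13) = 1]
q=2: r=0, s=97, t=-28   [28*(97) + 97*(-28) = 0]
GCD = 1; from the row with r=1: x=-45, y=13
Check: 28*(-45) + 97*(13) = -1260 + 1261 = 1

GCD = 1, x = -45, y = 13


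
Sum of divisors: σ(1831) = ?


Divisors of 1831: 1, 1831
Sum = 1 + 1831 = 1832

σ(1831) = 1832


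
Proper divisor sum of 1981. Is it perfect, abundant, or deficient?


Proper divisors: 1, 7, 283
Sum = 1 + 7 + 283 = 291
291 < 1981 → deficient

s(1981) = 291 (deficient)


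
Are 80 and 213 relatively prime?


Euclidean algorithm:
213 = 2 * 80 + 53
80 = 1 * 53 + 27
53 = 1 * 27 + 26
27 = 1 * 26 + 1
26 = 26 * 1 + 0
GCD(80, 213) = 1

Yes, coprime (GCD = 1)


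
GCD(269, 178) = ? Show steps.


269 = 1 * 178 + 91
178 = 1 * 91 + 87
91 = 1 * 87 + 4
87 = 21 * 4 + 3
4 = 1 * 3 + 1
3 = 3 * 1 + 0
GCD = 1


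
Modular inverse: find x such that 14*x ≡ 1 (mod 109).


Use the extended Euclidean algorithm on (109, 14); each row r = 109*s + 14*t:
r=109, s=1, t=0
r=14, s=0, t=1
q=7: r=11, s=1, t=-7   [109*(1) + 14*(-7) = 11]
q=1: r=3, s=-1, t=8   [109*(-1) + 14*(8) = 3]
q=3: r=2, s=4, t=-31   [109*(4) + 14*(-31) = 2]
q=1: r=1, s=-5, t=39   [109*(-5) + 14*(39) = 1]
q=2: r=0, s=14, t=-109   [109*(14) + 14*(-109) = 0]
GCD = 1 with t = 39, so 14*(39) ≡ 1 (mod 109)
Inverse = 39 mod 109 = 39
Check: 14 * 39 = 546 ≡ 1 (mod 109)

14^(-1) ≡ 39 (mod 109)


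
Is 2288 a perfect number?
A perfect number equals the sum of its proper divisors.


Proper divisors of 2288: 1, 2, 4, 8, 11, 13, 16, 22, 26, 44, 52, 88, 104, 143, 176, 208, 286, 572, 1144
Sum = 1 + 2 + 4 + 8 + 11 + 13 + 16 + 22 + 26 + 44 + 52 + 88 + 104 + 143 + 176 + 208 + 286 + 572 + 1144 = 2920

No, 2288 is not perfect (2920 ≠ 2288)


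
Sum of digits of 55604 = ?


5 + 5 + 6 + 0 + 4 = 20


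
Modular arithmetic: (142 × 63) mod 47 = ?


142 × 63 = 8946
8946 mod 47 = 16


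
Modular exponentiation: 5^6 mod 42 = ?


5^1 mod 42 = 5
5^2 mod 42 = 25
5^3 mod 42 = 41
5^4 mod 42 = 37
5^5 mod 42 = 17
5^6 mod 42 = 1


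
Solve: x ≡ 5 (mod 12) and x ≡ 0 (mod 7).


M = 12*7 = 84
M1 = M/12 = 7, M2 = M/7 = 12
M1^(-1) mod 12 = 7, M2^(-1) mod 7 = 3
x = 5*7*7 + 0*12*3 = 245
245 mod 84 = 77
Check: 77 mod 12 = 5 ✓, 77 mod 7 = 0 ✓

x ≡ 77 (mod 84)


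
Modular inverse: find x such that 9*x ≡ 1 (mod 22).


Use the extended Euclidean algorithm on (22, 9); each row r = 22*s + 9*t:
r=22, s=1, t=0
r=9, s=0, t=1
q=2: r=4, s=1, t=-2   [22*(1) + 9*(-2) = 4]
q=2: r=1, s=-2, t=5   [22*(-2) + 9*(5) = 1]
q=4: r=0, s=9, t=-22   [22*(9) + 9*(-22) = 0]
GCD = 1 with t = 5, so 9*(5) ≡ 1 (mod 22)
Inverse = 5 mod 22 = 5
Check: 9 * 5 = 45 ≡ 1 (mod 22)

9^(-1) ≡ 5 (mod 22)


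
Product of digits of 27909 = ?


2 × 7 × 9 × 0 × 9 = 0


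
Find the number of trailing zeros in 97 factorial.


floor(97/5) = 19
floor(97/25) = 3
Total = 22

22 trailing zeros


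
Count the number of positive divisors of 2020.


2020 = 2^2 × 5^1 × 101^1
d(2020) = (2+1) × (1+1) × (1+1) = 12

12 divisors


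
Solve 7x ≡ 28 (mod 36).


GCD(7, 36) = 1, unique solution
a^(-1) mod 36 = 31
x = 31 * 28 mod 36 = 4

x ≡ 4 (mod 36)


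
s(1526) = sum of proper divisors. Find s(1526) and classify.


Proper divisors: 1, 2, 7, 14, 109, 218, 763
Sum = 1 + 2 + 7 + 14 + 109 + 218 + 763 = 1114
1114 < 1526 → deficient

s(1526) = 1114 (deficient)


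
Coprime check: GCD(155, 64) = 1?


Euclidean algorithm:
155 = 2 * 64 + 27
64 = 2 * 27 + 10
27 = 2 * 10 + 7
10 = 1 * 7 + 3
7 = 2 * 3 + 1
3 = 3 * 1 + 0
GCD(155, 64) = 1

Yes, coprime (GCD = 1)


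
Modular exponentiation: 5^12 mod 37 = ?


5^1 mod 37 = 5
5^2 mod 37 = 25
5^3 mod 37 = 14
5^4 mod 37 = 33
5^5 mod 37 = 17
5^6 mod 37 = 11
5^7 mod 37 = 18
5^8 mod 37 = 16
5^9 mod 37 = 6
5^10 mod 37 = 30
5^11 mod 37 = 2
5^12 mod 37 = 10


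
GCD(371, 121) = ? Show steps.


371 = 3 * 121 + 8
121 = 15 * 8 + 1
8 = 8 * 1 + 0
GCD = 1


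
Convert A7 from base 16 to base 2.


A7 (base 16) = 167 (decimal)
167 (decimal) = 10100111 (base 2)


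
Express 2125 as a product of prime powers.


2125 / 5 = 425
425 / 5 = 85
85 / 5 = 17
17 / 17 = 1
2125 = 5^3 × 17


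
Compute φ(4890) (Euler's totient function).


4890 = 2 × 3 × 5 × 163
Prime factors: 2, 3, 5, 163
φ(4890) = 4890 × (1-1/2) × (1-1/3) × (1-1/5) × (1-1/163)
= 4890 × 1/2 × 2/3 × 4/5 × 162/163 = 1296

φ(4890) = 1296


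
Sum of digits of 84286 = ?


8 + 4 + 2 + 8 + 6 = 28


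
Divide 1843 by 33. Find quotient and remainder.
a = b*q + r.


1843 = 33 * 55 + 28
Check: 1815 + 28 = 1843

q = 55, r = 28


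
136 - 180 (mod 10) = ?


136 - 180 = -44
-44 mod 10 = 6


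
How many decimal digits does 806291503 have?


806291503 has 9 digits in base 10
floor(log10(806291503)) + 1 = floor(8.9065) + 1 = 9

9 digits (base 10)


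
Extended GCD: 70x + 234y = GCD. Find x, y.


Tabular extended Euclidean (each row: r = 70*s + 234*t):
r=70, s=1, t=0
r=234, s=0, t=1
q=0: r=70, s=1, t=0   [70*(1) + 234*(0) = 70]
q=3: r=24, s=-3, t=1   [70*(-3) + 234*(1) = 24]
q=2: r=22, s=7, t=-2   [70*(7) + 234*(-2) = 22]
q=1: r=2, s=-10, t=3   [70*(-10) + 234*(3) = 2]
q=11: r=0, s=117, t=-35   [70*(117) + 234*(-35) = 0]
GCD = 2; from the row with r=2: x=-10, y=3
Check: 70*(-10) + 234*(3) = -700 + 702 = 2

GCD = 2, x = -10, y = 3


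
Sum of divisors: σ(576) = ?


Divisors of 576: 1, 2, 3, 4, 6, 8, 9, 12, 16, 18, 24, 32, 36, 48, 64, 72, 96, 144, 192, 288, 576
Sum = 1 + 2 + 3 + 4 + 6 + 8 + 9 + 12 + 16 + 18 + 24 + 32 + 36 + 48 + 64 + 72 + 96 + 144 + 192 + 288 + 576 = 1651

σ(576) = 1651


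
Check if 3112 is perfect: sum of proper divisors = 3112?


Proper divisors of 3112: 1, 2, 4, 8, 389, 778, 1556
Sum = 1 + 2 + 4 + 8 + 389 + 778 + 1556 = 2738

No, 3112 is not perfect (2738 ≠ 3112)


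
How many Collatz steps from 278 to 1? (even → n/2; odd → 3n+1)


278 → 139 → 418 → 209 → 628 → 314 → 157 → 472 → 236 → 118 → 59 → 178 → 89 → 268 → 134 → 67 → 202 → 101 → 304 → 152 → 76 → 38 → 19 → 58 → 29 → 88 → 44 → 22 → 11 → 34 → 17 → 52 → 26 → 13 → 40 → 20 → 10 → 5 → 16 → 8 → 4 → 2 → 1
Total steps = 42

42 steps


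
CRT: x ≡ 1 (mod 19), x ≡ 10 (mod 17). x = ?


M = 19*17 = 323
M1 = M/19 = 17, M2 = M/17 = 19
M1^(-1) mod 19 = 9, M2^(-1) mod 17 = 9
x = 1*17*9 + 10*19*9 = 1863
1863 mod 323 = 248
Check: 248 mod 19 = 1 ✓, 248 mod 17 = 10 ✓

x ≡ 248 (mod 323)


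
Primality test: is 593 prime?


Check divisors up to sqrt(593) = 24.3516
No divisors found.
593 is prime.

Yes, 593 is prime


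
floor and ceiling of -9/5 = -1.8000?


-9/5 = -1.8000
floor = -2
ceil = -1

floor = -2, ceil = -1


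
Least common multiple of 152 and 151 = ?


GCD(152, 151) = 1
LCM = 152*151/1 = 22952/1 = 22952

LCM = 22952


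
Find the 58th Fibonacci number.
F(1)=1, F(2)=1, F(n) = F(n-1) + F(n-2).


Sequence: 1, 1, 2, 3, 5, 8, 13, 21, 34, 55, 89, 144, 233, 377, 610, 987, 1597, 2584, 4181, 6765, 10946, 17711, 28657, 46368, 75025, 121393, 196418, 317811, 514229, 832040, 1346269, 2178309, 3524578, 5702887, 9227465, 14930352, 24157817, 39088169, 63245986, 102334155, 165580141, 267914296, 433494437, 701408733, 1134903170, 1836311903, 2971215073, 4807526976, 7778742049, 12586269025, 20365011074, 32951280099, 53316291173, 86267571272, 139583862445, 225851433717, 365435296162, 591286729879
F(58) = 591286729879


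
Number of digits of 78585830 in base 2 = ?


78585830 in base 2 = 100101011110001111111100110
Number of digits = 27

27 digits (base 2)


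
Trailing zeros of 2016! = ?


floor(2016/5) = 403
floor(2016/25) = 80
floor(2016/125) = 16
floor(2016/625) = 3
Total = 502

502 trailing zeros


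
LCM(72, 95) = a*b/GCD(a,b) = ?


GCD(72, 95) = 1
LCM = 72*95/1 = 6840/1 = 6840

LCM = 6840


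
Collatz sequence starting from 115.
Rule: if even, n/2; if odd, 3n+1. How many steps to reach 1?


115 → 346 → 173 → 520 → 260 → 130 → 65 → 196 → 98 → 49 → 148 → 74 → 37 → 112 → 56 → 28 → 14 → 7 → 22 → 11 → 34 → 17 → 52 → 26 → 13 → 40 → 20 → 10 → 5 → 16 → 8 → 4 → 2 → 1
Total steps = 33

33 steps


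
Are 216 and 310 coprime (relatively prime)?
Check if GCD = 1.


Euclidean algorithm:
310 = 1 * 216 + 94
216 = 2 * 94 + 28
94 = 3 * 28 + 10
28 = 2 * 10 + 8
10 = 1 * 8 + 2
8 = 4 * 2 + 0
GCD(216, 310) = 2

No, not coprime (GCD = 2)


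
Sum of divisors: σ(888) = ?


Divisors of 888: 1, 2, 3, 4, 6, 8, 12, 24, 37, 74, 111, 148, 222, 296, 444, 888
Sum = 1 + 2 + 3 + 4 + 6 + 8 + 12 + 24 + 37 + 74 + 111 + 148 + 222 + 296 + 444 + 888 = 2280

σ(888) = 2280


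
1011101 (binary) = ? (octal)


1011101 (base 2) = 93 (decimal)
93 (decimal) = 135 (base 8)


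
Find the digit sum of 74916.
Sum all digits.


7 + 4 + 9 + 1 + 6 = 27


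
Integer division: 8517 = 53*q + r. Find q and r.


8517 = 53 * 160 + 37
Check: 8480 + 37 = 8517

q = 160, r = 37


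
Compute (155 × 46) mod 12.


155 × 46 = 7130
7130 mod 12 = 2


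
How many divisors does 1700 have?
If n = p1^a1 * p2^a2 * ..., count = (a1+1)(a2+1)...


1700 = 2^2 × 5^2 × 17^1
d(1700) = (2+1) × (2+1) × (1+1) = 18

18 divisors


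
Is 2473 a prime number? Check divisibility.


Check divisors up to sqrt(2473) = 49.7293
No divisors found.
2473 is prime.

Yes, 2473 is prime


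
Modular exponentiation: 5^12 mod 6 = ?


5^1 mod 6 = 5
5^2 mod 6 = 1
5^3 mod 6 = 5
5^4 mod 6 = 1
5^5 mod 6 = 5
5^6 mod 6 = 1
5^7 mod 6 = 5
5^8 mod 6 = 1
5^9 mod 6 = 5
5^10 mod 6 = 1
5^11 mod 6 = 5
5^12 mod 6 = 1


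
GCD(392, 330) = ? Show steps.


392 = 1 * 330 + 62
330 = 5 * 62 + 20
62 = 3 * 20 + 2
20 = 10 * 2 + 0
GCD = 2


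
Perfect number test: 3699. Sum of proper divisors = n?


Proper divisors of 3699: 1, 3, 9, 27, 137, 411, 1233
Sum = 1 + 3 + 9 + 27 + 137 + 411 + 1233 = 1821

No, 3699 is not perfect (1821 ≠ 3699)


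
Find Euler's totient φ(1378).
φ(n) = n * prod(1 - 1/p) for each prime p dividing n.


1378 = 2 × 13 × 53
Prime factors: 2, 13, 53
φ(1378) = 1378 × (1-1/2) × (1-1/13) × (1-1/53)
= 1378 × 1/2 × 12/13 × 52/53 = 624

φ(1378) = 624


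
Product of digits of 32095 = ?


3 × 2 × 0 × 9 × 5 = 0


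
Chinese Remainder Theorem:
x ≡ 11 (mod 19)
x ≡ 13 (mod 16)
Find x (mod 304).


M = 19*16 = 304
M1 = M/19 = 16, M2 = M/16 = 19
M1^(-1) mod 19 = 6, M2^(-1) mod 16 = 11
x = 11*16*6 + 13*19*11 = 3773
3773 mod 304 = 125
Check: 125 mod 19 = 11 ✓, 125 mod 16 = 13 ✓

x ≡ 125 (mod 304)


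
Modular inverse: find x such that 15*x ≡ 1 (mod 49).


Use the extended Euclidean algorithm on (49, 15); each row r = 49*s + 15*t:
r=49, s=1, t=0
r=15, s=0, t=1
q=3: r=4, s=1, t=-3   [49*(1) + 15*(-3) = 4]
q=3: r=3, s=-3, t=10   [49*(-3) + 15*(10) = 3]
q=1: r=1, s=4, t=-13   [49*(4) + 15*(-13) = 1]
q=3: r=0, s=-15, t=49   [49*(-15) + 15*(49) = 0]
GCD = 1 with t = -13, so 15*(-13) ≡ 1 (mod 49)
Inverse = -13 mod 49 = 36
Check: 15 * 36 = 540 ≡ 1 (mod 49)

15^(-1) ≡ 36 (mod 49)


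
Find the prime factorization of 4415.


4415 / 5 = 883
883 / 883 = 1
4415 = 5 × 883


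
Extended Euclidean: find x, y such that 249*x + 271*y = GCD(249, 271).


Tabular extended Euclidean (each row: r = 249*s + 271*t):
r=249, s=1, t=0
r=271, s=0, t=1
q=0: r=249, s=1, t=0   [249*(1) + 271*(0) = 249]
q=1: r=22, s=-1, t=1   [249*(-1) + 271*(1) = 22]
q=11: r=7, s=12, t=-11   [249*(12) + 271*(-11) = 7]
q=3: r=1, s=-37, t=34   [249*(-37) + 271*(34) = 1]
q=7: r=0, s=271, t=-249   [249*(271) + 271*(-249) = 0]
GCD = 1; from the row with r=1: x=-37, y=34
Check: 249*(-37) + 271*(34) = -9213 + 9214 = 1

GCD = 1, x = -37, y = 34


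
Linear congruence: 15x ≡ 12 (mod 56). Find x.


GCD(15, 56) = 1, unique solution
a^(-1) mod 56 = 15
x = 15 * 12 mod 56 = 12

x ≡ 12 (mod 56)


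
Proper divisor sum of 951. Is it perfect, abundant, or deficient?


Proper divisors: 1, 3, 317
Sum = 1 + 3 + 317 = 321
321 < 951 → deficient

s(951) = 321 (deficient)


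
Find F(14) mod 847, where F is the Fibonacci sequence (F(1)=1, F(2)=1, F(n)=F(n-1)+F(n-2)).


F(k) mod 847 for k=1..14:
1, 1, 2, 3, 5, 8, 13, 21, 34, 55, 89, 144, 233, 377
F(14) mod 847 = 377


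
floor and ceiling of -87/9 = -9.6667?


-87/9 = -9.6667
floor = -10
ceil = -9

floor = -10, ceil = -9


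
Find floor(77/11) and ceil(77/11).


77/11 = 7.0000
floor = 7
ceil = 7

floor = 7, ceil = 7


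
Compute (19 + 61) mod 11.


19 + 61 = 80
80 mod 11 = 3


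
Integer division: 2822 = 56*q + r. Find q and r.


2822 = 56 * 50 + 22
Check: 2800 + 22 = 2822

q = 50, r = 22


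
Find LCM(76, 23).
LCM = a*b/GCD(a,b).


GCD(76, 23) = 1
LCM = 76*23/1 = 1748/1 = 1748

LCM = 1748


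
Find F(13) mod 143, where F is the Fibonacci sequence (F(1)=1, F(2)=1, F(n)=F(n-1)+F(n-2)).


F(k) mod 143 for k=1..13:
1, 1, 2, 3, 5, 8, 13, 21, 34, 55, 89, 1, 90
F(13) mod 143 = 90


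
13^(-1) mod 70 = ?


Use the extended Euclidean algorithm on (70, 13); each row r = 70*s + 13*t:
r=70, s=1, t=0
r=13, s=0, t=1
q=5: r=5, s=1, t=-5   [70*(1) + 13*(-5) = 5]
q=2: r=3, s=-2, t=11   [70*(-2) + 13*(11) = 3]
q=1: r=2, s=3, t=-16   [70*(3) + 13*(-16) = 2]
q=1: r=1, s=-5, t=27   [70*(-5) + 13*(27) = 1]
q=2: r=0, s=13, t=-70   [70*(13) + 13*(-70) = 0]
GCD = 1 with t = 27, so 13*(27) ≡ 1 (mod 70)
Inverse = 27 mod 70 = 27
Check: 13 * 27 = 351 ≡ 1 (mod 70)

13^(-1) ≡ 27 (mod 70)


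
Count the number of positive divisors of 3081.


3081 = 3^1 × 13^1 × 79^1
d(3081) = (1+1) × (1+1) × (1+1) = 8

8 divisors


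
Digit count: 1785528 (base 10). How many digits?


1785528 has 7 digits in base 10
floor(log10(1785528)) + 1 = floor(6.2518) + 1 = 7

7 digits (base 10)


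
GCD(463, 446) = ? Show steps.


463 = 1 * 446 + 17
446 = 26 * 17 + 4
17 = 4 * 4 + 1
4 = 4 * 1 + 0
GCD = 1


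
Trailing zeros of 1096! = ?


floor(1096/5) = 219
floor(1096/25) = 43
floor(1096/125) = 8
floor(1096/625) = 1
Total = 271

271 trailing zeros


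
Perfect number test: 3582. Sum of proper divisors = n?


Proper divisors of 3582: 1, 2, 3, 6, 9, 18, 199, 398, 597, 1194, 1791
Sum = 1 + 2 + 3 + 6 + 9 + 18 + 199 + 398 + 597 + 1194 + 1791 = 4218

No, 3582 is not perfect (4218 ≠ 3582)


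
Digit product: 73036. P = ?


7 × 3 × 0 × 3 × 6 = 0


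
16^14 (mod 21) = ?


16^1 mod 21 = 16
16^2 mod 21 = 4
16^3 mod 21 = 1
16^4 mod 21 = 16
16^5 mod 21 = 4
16^6 mod 21 = 1
16^7 mod 21 = 16
16^8 mod 21 = 4
16^9 mod 21 = 1
16^10 mod 21 = 16
16^11 mod 21 = 4
16^12 mod 21 = 1
16^13 mod 21 = 16
16^14 mod 21 = 4


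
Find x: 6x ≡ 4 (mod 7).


GCD(6, 7) = 1, unique solution
a^(-1) mod 7 = 6
x = 6 * 4 mod 7 = 3

x ≡ 3 (mod 7)


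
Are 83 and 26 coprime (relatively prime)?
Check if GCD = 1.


Euclidean algorithm:
83 = 3 * 26 + 5
26 = 5 * 5 + 1
5 = 5 * 1 + 0
GCD(83, 26) = 1

Yes, coprime (GCD = 1)


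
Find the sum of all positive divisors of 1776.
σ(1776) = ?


Divisors of 1776: 1, 2, 3, 4, 6, 8, 12, 16, 24, 37, 48, 74, 111, 148, 222, 296, 444, 592, 888, 1776
Sum = 1 + 2 + 3 + 4 + 6 + 8 + 12 + 16 + 24 + 37 + 48 + 74 + 111 + 148 + 222 + 296 + 444 + 592 + 888 + 1776 = 4712

σ(1776) = 4712


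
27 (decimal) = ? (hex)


27 (base 10) = 27 (decimal)
27 (decimal) = 1B (base 16)


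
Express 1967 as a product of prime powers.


1967 / 7 = 281
281 / 281 = 1
1967 = 7 × 281


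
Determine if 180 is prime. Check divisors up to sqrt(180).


180 / 2 = 90 (exact division)
180 is NOT prime.

No, 180 is not prime


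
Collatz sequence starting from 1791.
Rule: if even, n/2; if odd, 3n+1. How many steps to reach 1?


1791 → 5374 → 2687 → 8062 → 4031 → 12094 → 6047 → 18142 → 9071 → 27214 → 13607 → 40822 → 20411 → 61234 → 30617 → 91852 → 45926 → 22963 → 68890 → 34445 → 103336 → 51668 → 25834 → 12917 → 38752 → 19376 → 9688 → 4844 → 2422 → 1211 → 3634 → 1817 → 5452 → 2726 → 1363 → 4090 → 2045 → 6136 → 3068 → 1534 → 767 → 2302 → 1151 → 3454 → 1727 → 5182 → 2591 → 7774 → 3887 → 11662 → 5831 → 17494 → 8747 → 26242 → 13121 → 39364 → 19682 → 9841 → 29524 → 14762 → 7381 → 22144 → 11072 → 5536 → 2768 → 1384 → 692 → 346 → 173 → 520 → 260 → 130 → 65 → 196 → 98 → 49 → 148 → 74 → 37 → 112 → 56 → 28 → 14 → 7 → 22 → 11 → 34 → 17 → 52 → 26 → 13 → 40 → 20 → 10 → 5 → 16 → 8 → 4 → 2 → 1
Total steps = 99

99 steps


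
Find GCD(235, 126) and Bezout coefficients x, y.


Tabular extended Euclidean (each row: r = 235*s + 126*t):
r=235, s=1, t=0
r=126, s=0, t=1
q=1: r=109, s=1, t=-1   [235*(1) + 126*(-1) = 109]
q=1: r=17, s=-1, t=2   [235*(-1) + 126*(2) = 17]
q=6: r=7, s=7, t=-13   [235*(7) + 126*(-13) = 7]
q=2: r=3, s=-15, t=28   [235*(-15) + 126*(28) = 3]
q=2: r=1, s=37, t=-69   [235*(37) + 126*(-69) = 1]
q=3: r=0, s=-126, t=235   [235*(-126) + 126*(235) = 0]
GCD = 1; from the row with r=1: x=37, y=-69
Check: 235*(37) + 126*(-69) = 8695 - 8694 = 1

GCD = 1, x = 37, y = -69


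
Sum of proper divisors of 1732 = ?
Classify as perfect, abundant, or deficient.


Proper divisors: 1, 2, 4, 433, 866
Sum = 1 + 2 + 4 + 433 + 866 = 1306
1306 < 1732 → deficient

s(1732) = 1306 (deficient)


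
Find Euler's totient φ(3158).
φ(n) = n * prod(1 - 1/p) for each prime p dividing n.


3158 = 2 × 1579
Prime factors: 2, 1579
φ(3158) = 3158 × (1-1/2) × (1-1/1579)
= 3158 × 1/2 × 1578/1579 = 1578

φ(3158) = 1578


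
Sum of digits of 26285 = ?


2 + 6 + 2 + 8 + 5 = 23


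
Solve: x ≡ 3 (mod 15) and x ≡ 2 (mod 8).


M = 15*8 = 120
M1 = M/15 = 8, M2 = M/8 = 15
M1^(-1) mod 15 = 2, M2^(-1) mod 8 = 7
x = 3*8*2 + 2*15*7 = 258
258 mod 120 = 18
Check: 18 mod 15 = 3 ✓, 18 mod 8 = 2 ✓

x ≡ 18 (mod 120)


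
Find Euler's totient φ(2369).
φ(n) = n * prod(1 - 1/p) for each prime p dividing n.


2369 = 23 × 103
Prime factors: 23, 103
φ(2369) = 2369 × (1-1/23) × (1-1/103)
= 2369 × 22/23 × 102/103 = 2244

φ(2369) = 2244


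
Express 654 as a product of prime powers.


654 / 2 = 327
327 / 3 = 109
109 / 109 = 1
654 = 2 × 3 × 109


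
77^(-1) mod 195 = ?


Use the extended Euclidean algorithm on (195, 77); each row r = 195*s + 77*t:
r=195, s=1, t=0
r=77, s=0, t=1
q=2: r=41, s=1, t=-2   [195*(1) + 77*(-2) = 41]
q=1: r=36, s=-1, t=3   [195*(-1) + 77*(3) = 36]
q=1: r=5, s=2, t=-5   [195*(2) + 77*(-5) = 5]
q=7: r=1, s=-15, t=38   [195*(-15) + 77*(38) = 1]
q=5: r=0, s=77, t=-195   [195*(77) + 77*(-195) = 0]
GCD = 1 with t = 38, so 77*(38) ≡ 1 (mod 195)
Inverse = 38 mod 195 = 38
Check: 77 * 38 = 2926 ≡ 1 (mod 195)

77^(-1) ≡ 38 (mod 195)


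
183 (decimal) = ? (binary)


183 (base 10) = 183 (decimal)
183 (decimal) = 10110111 (base 2)


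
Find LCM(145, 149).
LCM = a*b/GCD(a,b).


GCD(145, 149) = 1
LCM = 145*149/1 = 21605/1 = 21605

LCM = 21605


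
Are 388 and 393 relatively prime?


Euclidean algorithm:
393 = 1 * 388 + 5
388 = 77 * 5 + 3
5 = 1 * 3 + 2
3 = 1 * 2 + 1
2 = 2 * 1 + 0
GCD(388, 393) = 1

Yes, coprime (GCD = 1)


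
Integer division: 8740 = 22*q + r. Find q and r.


8740 = 22 * 397 + 6
Check: 8734 + 6 = 8740

q = 397, r = 6


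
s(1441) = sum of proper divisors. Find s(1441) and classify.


Proper divisors: 1, 11, 131
Sum = 1 + 11 + 131 = 143
143 < 1441 → deficient

s(1441) = 143 (deficient)


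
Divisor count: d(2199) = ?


2199 = 3^1 × 733^1
d(2199) = (1+1) × (1+1) = 4

4 divisors


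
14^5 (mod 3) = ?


14^1 mod 3 = 2
14^2 mod 3 = 1
14^3 mod 3 = 2
14^4 mod 3 = 1
14^5 mod 3 = 2


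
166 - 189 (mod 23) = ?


166 - 189 = -23
-23 mod 23 = 0


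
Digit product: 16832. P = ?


1 × 6 × 8 × 3 × 2 = 288


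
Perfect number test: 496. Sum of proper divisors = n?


Proper divisors of 496: 1, 2, 4, 8, 16, 31, 62, 124, 248
Sum = 1 + 2 + 4 + 8 + 16 + 31 + 62 + 124 + 248 = 496

Yes, 496 is perfect (496 = 496)


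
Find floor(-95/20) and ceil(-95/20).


-95/20 = -4.7500
floor = -5
ceil = -4

floor = -5, ceil = -4


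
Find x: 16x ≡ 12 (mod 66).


GCD(16, 66) = 2 divides 12
Divide: 8x ≡ 6 (mod 33)
x ≡ 9 (mod 33)


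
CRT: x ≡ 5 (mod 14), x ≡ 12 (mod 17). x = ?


M = 14*17 = 238
M1 = M/14 = 17, M2 = M/17 = 14
M1^(-1) mod 14 = 5, M2^(-1) mod 17 = 11
x = 5*17*5 + 12*14*11 = 2273
2273 mod 238 = 131
Check: 131 mod 14 = 5 ✓, 131 mod 17 = 12 ✓

x ≡ 131 (mod 238)


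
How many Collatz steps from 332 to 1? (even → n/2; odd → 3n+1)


332 → 166 → 83 → 250 → 125 → 376 → 188 → 94 → 47 → 142 → 71 → 214 → 107 → 322 → 161 → 484 → 242 → 121 → 364 → 182 → 91 → 274 → 137 → 412 → 206 → 103 → 310 → 155 → 466 → 233 → 700 → 350 → 175 → 526 → 263 → 790 → 395 → 1186 → 593 → 1780 → 890 → 445 → 1336 → 668 → 334 → 167 → 502 → 251 → 754 → 377 → 1132 → 566 → 283 → 850 → 425 → 1276 → 638 → 319 → 958 → 479 → 1438 → 719 → 2158 → 1079 → 3238 → 1619 → 4858 → 2429 → 7288 → 3644 → 1822 → 911 → 2734 → 1367 → 4102 → 2051 → 6154 → 3077 → 9232 → 4616 → 2308 → 1154 → 577 → 1732 → 866 → 433 → 1300 → 650 → 325 → 976 → 488 → 244 → 122 → 61 → 184 → 92 → 46 → 23 → 70 → 35 → 106 → 53 → 160 → 80 → 40 → 20 → 10 → 5 → 16 → 8 → 4 → 2 → 1
Total steps = 112

112 steps


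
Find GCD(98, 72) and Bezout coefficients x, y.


Tabular extended Euclidean (each row: r = 98*s + 72*t):
r=98, s=1, t=0
r=72, s=0, t=1
q=1: r=26, s=1, t=-1   [98*(1) + 72*(-1) = 26]
q=2: r=20, s=-2, t=3   [98*(-2) + 72*(3) = 20]
q=1: r=6, s=3, t=-4   [98*(3) + 72*(-4) = 6]
q=3: r=2, s=-11, t=15   [98*(-11) + 72*(15) = 2]
q=3: r=0, s=36, t=-49   [98*(36) + 72*(-49) = 0]
GCD = 2; from the row with r=2: x=-11, y=15
Check: 98*(-11) + 72*(15) = -1078 + 1080 = 2

GCD = 2, x = -11, y = 15


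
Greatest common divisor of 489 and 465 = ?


489 = 1 * 465 + 24
465 = 19 * 24 + 9
24 = 2 * 9 + 6
9 = 1 * 6 + 3
6 = 2 * 3 + 0
GCD = 3


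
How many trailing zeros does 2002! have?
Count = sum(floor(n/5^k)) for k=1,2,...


floor(2002/5) = 400
floor(2002/25) = 80
floor(2002/125) = 16
floor(2002/625) = 3
Total = 499

499 trailing zeros


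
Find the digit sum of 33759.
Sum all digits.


3 + 3 + 7 + 5 + 9 = 27


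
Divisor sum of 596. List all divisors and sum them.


Divisors of 596: 1, 2, 4, 149, 298, 596
Sum = 1 + 2 + 4 + 149 + 298 + 596 = 1050

σ(596) = 1050


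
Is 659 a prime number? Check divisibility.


Check divisors up to sqrt(659) = 25.6710
No divisors found.
659 is prime.

Yes, 659 is prime


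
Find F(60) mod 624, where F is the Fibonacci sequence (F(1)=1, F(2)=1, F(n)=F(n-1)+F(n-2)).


F(k) mod 624 for k=1..60:
1, 1, 2, 3, 5, 8, 13, 21, 34, 55, 89, 144, 233, 377, 610, 363, 349, 88, 437, 525, 338, 239, 577, 192, 145, 337, 482, 195, 53, 248, 301, 549, 226, 151, 377, 528, 281, 185, 466, 27, 493, 520, 389, 285, 50, 335, 385, 96, 481, 577, 434, 387, 197, 584, 157, 117, 274, 391, 41, 432
F(60) mod 624 = 432


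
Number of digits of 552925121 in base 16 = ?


552925121 in base 16 = 20F4F7C1
Number of digits = 8

8 digits (base 16)


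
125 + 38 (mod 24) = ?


125 + 38 = 163
163 mod 24 = 19


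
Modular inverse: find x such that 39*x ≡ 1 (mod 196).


Use the extended Euclidean algorithm on (196, 39); each row r = 196*s + 39*t:
r=196, s=1, t=0
r=39, s=0, t=1
q=5: r=1, s=1, t=-5   [196*(1) + 39*(-5) = 1]
q=39: r=0, s=-39, t=196   [196*(-39) + 39*(196) = 0]
GCD = 1 with t = -5, so 39*(-5) ≡ 1 (mod 196)
Inverse = -5 mod 196 = 191
Check: 39 * 191 = 7449 ≡ 1 (mod 196)

39^(-1) ≡ 191 (mod 196)


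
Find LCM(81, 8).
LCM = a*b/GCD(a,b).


GCD(81, 8) = 1
LCM = 81*8/1 = 648/1 = 648

LCM = 648


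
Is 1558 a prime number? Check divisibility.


1558 / 2 = 779 (exact division)
1558 is NOT prime.

No, 1558 is not prime


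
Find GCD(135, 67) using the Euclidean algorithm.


135 = 2 * 67 + 1
67 = 67 * 1 + 0
GCD = 1


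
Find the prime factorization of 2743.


2743 / 13 = 211
211 / 211 = 1
2743 = 13 × 211


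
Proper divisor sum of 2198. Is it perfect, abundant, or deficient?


Proper divisors: 1, 2, 7, 14, 157, 314, 1099
Sum = 1 + 2 + 7 + 14 + 157 + 314 + 1099 = 1594
1594 < 2198 → deficient

s(2198) = 1594 (deficient)


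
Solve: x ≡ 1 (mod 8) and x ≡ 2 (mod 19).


M = 8*19 = 152
M1 = M/8 = 19, M2 = M/19 = 8
M1^(-1) mod 8 = 3, M2^(-1) mod 19 = 12
x = 1*19*3 + 2*8*12 = 249
249 mod 152 = 97
Check: 97 mod 8 = 1 ✓, 97 mod 19 = 2 ✓

x ≡ 97 (mod 152)


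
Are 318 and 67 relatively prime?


Euclidean algorithm:
318 = 4 * 67 + 50
67 = 1 * 50 + 17
50 = 2 * 17 + 16
17 = 1 * 16 + 1
16 = 16 * 1 + 0
GCD(318, 67) = 1

Yes, coprime (GCD = 1)


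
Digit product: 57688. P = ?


5 × 7 × 6 × 8 × 8 = 13440


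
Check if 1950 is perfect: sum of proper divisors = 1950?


Proper divisors of 1950: 1, 2, 3, 5, 6, 10, 13, 15, 25, 26, 30, 39, 50, 65, 75, 78, 130, 150, 195, 325, 390, 650, 975
Sum = 1 + 2 + 3 + 5 + 6 + 10 + 13 + 15 + 25 + 26 + 30 + 39 + 50 + 65 + 75 + 78 + 130 + 150 + 195 + 325 + 390 + 650 + 975 = 3258

No, 1950 is not perfect (3258 ≠ 1950)


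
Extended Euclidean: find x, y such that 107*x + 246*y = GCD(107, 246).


Tabular extended Euclidean (each row: r = 107*s + 246*t):
r=107, s=1, t=0
r=246, s=0, t=1
q=0: r=107, s=1, t=0   [107*(1) + 246*(0) = 107]
q=2: r=32, s=-2, t=1   [107*(-2) + 246*(1) = 32]
q=3: r=11, s=7, t=-3   [107*(7) + 246*(-3) = 11]
q=2: r=10, s=-16, t=7   [107*(-16) + 246*(7) = 10]
q=1: r=1, s=23, t=-10   [107*(23) + 246*(-10) = 1]
q=10: r=0, s=-246, t=107   [107*(-246) + 246*(107) = 0]
GCD = 1; from the row with r=1: x=23, y=-10
Check: 107*(23) + 246*(-10) = 2461 - 2460 = 1

GCD = 1, x = 23, y = -10


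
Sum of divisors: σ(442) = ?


Divisors of 442: 1, 2, 13, 17, 26, 34, 221, 442
Sum = 1 + 2 + 13 + 17 + 26 + 34 + 221 + 442 = 756

σ(442) = 756


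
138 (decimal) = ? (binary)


138 (base 10) = 138 (decimal)
138 (decimal) = 10001010 (base 2)


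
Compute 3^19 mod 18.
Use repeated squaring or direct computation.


3^1 mod 18 = 3
3^2 mod 18 = 9
3^3 mod 18 = 9
3^4 mod 18 = 9
3^5 mod 18 = 9
3^6 mod 18 = 9
3^7 mod 18 = 9
3^8 mod 18 = 9
3^9 mod 18 = 9
3^10 mod 18 = 9
3^11 mod 18 = 9
3^12 mod 18 = 9
3^13 mod 18 = 9
3^14 mod 18 = 9
3^15 mod 18 = 9
3^16 mod 18 = 9
3^17 mod 18 = 9
3^18 mod 18 = 9
3^19 mod 18 = 9
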